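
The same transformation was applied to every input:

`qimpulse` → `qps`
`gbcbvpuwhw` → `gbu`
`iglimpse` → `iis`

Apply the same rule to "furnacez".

fne

The rule is to delete the last character, then keep one character in every 3, starting at position 1 (positions 1st, 4th, 7th, ...).
"furnacez" → "furnace" → "fne".
(Check on "gbcbvpuwhw": → "gbcbvpuwh" → "gbu" ✓)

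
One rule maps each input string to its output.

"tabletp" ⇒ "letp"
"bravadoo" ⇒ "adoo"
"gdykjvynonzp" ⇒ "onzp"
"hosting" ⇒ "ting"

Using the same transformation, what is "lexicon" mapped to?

icon

Looking at the pairs, the operation is to keep only the last 4 characters.
"lexicon" → "icon".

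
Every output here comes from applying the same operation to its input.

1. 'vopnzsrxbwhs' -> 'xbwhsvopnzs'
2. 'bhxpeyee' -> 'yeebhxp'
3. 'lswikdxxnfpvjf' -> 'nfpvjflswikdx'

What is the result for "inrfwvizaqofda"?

aqofdainrfwvi

The pattern: swap the front and back halves of the string, then delete the first character.
For "inrfwvizaqofda", step one produces "zaqofdainrfwvi"; step two turns that into "aqofdainrfwvi".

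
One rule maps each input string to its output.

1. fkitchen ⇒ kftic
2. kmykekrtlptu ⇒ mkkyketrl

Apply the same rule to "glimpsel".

In each case the input is transformed by: delete the last 3 characters, then swap each adjacent pair of characters (1↔2, 3↔4, ...).
Working it through for "glimpsel": intermediate "glimp", final "lgmip".

lgmip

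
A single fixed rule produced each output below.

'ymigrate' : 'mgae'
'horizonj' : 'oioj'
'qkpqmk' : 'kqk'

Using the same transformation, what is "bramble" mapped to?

The pattern: keep every other character starting from the second (positions 2nd, 4th, 6th, ...).
Applying that to "bramble" gives "rml".

rml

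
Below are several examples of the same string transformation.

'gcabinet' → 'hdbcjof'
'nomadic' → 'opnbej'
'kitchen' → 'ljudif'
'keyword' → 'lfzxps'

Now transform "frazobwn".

The transformation: delete the last character, then shift every letter 1 place forward in the alphabet (wrapping around).
Working it through for "frazobwn": intermediate "frazobw", final "gsbapcx".
(Check on "keyword": → "keywor" → "lfzxps" ✓)

gsbapcx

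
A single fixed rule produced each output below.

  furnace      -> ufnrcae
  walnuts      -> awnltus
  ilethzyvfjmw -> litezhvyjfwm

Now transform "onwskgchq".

What's happening: swap each adjacent pair of characters (1↔2, 3↔4, ...).
"onwskgchq" → "noswgkhcq".

noswgkhcq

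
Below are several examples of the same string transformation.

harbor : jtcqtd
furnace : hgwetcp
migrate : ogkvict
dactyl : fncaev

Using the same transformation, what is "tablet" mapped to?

The rule is to shift every letter 2 places forward in the alphabet (wrapping around), then take characters alternately from the front and the back (1st, last, 2nd, 2nd-last, ...).
For "tablet" the result is "vvcgdn".
(Check on "migrate": → "okitcvg" → "ogkvict" ✓)

vvcgdn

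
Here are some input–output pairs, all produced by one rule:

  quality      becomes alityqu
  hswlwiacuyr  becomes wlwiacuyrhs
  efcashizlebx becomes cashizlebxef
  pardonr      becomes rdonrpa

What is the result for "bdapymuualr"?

Looking at the pairs, the operation is to move the first 2 characters to the end (rotate left by 2).
Applying that to "bdapymuualr" gives "apymuualrbd".

apymuualrbd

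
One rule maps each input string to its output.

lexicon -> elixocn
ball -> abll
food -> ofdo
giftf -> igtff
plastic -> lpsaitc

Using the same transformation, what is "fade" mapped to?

What's happening: swap each adjacent pair of characters (1↔2, 3↔4, ...).
"fade" → "afed".

afed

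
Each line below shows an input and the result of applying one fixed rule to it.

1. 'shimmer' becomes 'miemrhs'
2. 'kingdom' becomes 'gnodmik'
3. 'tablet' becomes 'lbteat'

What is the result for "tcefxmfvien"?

femxvfeinct

Rule — swap each adjacent pair of characters (1↔2, 3↔4, ...), then move the first 2 characters to the end (rotate left by 2).
Working it through for "tcefxmfvien": intermediate "ctfemxvfein", final "femxvfeinct".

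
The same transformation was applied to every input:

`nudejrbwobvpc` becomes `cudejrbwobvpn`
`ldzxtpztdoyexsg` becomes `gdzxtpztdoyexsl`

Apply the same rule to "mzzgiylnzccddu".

uzzgiylnzccddm

The transformation: swap the first and last characters.
Applying that to "mzzgiylnzccddu" gives "uzzgiylnzccddm".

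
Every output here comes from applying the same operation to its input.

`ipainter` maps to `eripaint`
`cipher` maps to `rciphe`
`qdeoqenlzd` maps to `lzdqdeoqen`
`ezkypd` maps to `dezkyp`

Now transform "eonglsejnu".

jnueonglse

Rule — swap the front and back halves of the string, then move the first 2 characters to the end (rotate left by 2).
Working it through for "eonglsejnu": intermediate "sejnueongl", final "jnueonglse".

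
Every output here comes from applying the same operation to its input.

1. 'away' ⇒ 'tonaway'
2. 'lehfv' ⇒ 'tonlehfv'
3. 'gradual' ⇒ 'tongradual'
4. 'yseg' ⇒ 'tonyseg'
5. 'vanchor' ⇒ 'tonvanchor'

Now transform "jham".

Rule — prepend "ton".
So "jham" becomes "tonjham".

tonjham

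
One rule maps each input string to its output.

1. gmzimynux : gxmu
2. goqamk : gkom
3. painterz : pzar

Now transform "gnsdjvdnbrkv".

gvnk

Rule — take characters alternately from the front and the back (1st, last, 2nd, 2nd-last, ...), then keep only the first 4 characters.
For "gnsdjvdnbrkv" the result is "gvnk".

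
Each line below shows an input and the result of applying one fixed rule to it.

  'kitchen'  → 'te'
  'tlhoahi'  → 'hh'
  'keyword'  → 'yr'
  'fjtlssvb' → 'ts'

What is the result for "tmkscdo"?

kd

Each output is the input with this applied: keep one character in every 3, starting at position 3 (positions 3rd, 6th, 9th, ...).
For "tmkscdo" the result is "kd".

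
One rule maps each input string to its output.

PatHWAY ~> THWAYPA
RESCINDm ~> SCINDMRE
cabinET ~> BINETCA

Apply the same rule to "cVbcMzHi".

The pattern: move the first 2 characters to the end (rotate left by 2), then convert every letter to uppercase.
Applying both steps to "cVbcMzHi": "bcMzHicV", then "BCMZHICV".

BCMZHICV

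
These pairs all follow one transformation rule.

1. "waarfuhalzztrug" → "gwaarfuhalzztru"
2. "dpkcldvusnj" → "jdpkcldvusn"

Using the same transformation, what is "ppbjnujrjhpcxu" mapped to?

Looking at the pairs, the operation is to move the last character to the front.
On "ppbjnujrjhpcxu" that produces "uppbjnujrjhpcx".

uppbjnujrjhpcx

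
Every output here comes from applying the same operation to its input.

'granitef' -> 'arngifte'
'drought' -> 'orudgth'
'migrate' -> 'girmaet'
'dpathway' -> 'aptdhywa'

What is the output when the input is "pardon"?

radpon

The transformation: move the first 2 characters to the end (rotate left by 2), then take characters alternately from the front and the back (1st, last, 2nd, 2nd-last, ...).
On "pardon" that produces "radpon".
(Check on "drought": → "oughtdr" → "orudgth" ✓)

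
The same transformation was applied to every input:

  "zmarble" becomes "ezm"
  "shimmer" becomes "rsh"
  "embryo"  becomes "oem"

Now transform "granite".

Looking at the pairs, the operation is to move the first 2 characters to the end (rotate left by 2), then keep only the last 3 characters.
Applying both steps to "granite": "anitegr", then "egr".

egr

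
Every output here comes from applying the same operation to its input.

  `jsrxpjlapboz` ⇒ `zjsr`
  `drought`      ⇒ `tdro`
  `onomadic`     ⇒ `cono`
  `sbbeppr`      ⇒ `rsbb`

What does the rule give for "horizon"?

nhor

The pattern: move the last character to the front, then keep only the first 4 characters.
Applying that to "horizon" gives "nhor".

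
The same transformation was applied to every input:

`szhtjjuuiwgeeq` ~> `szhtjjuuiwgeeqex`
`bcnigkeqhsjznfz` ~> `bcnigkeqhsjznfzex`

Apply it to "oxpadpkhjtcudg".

oxpadpkhjtcudgex

The transformation: append "ex".
For "oxpadpkhjtcudg" the result is "oxpadpkhjtcudgex".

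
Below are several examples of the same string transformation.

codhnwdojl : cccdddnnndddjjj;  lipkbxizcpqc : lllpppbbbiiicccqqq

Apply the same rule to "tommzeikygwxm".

tttmmmzzziiiyyywwwmmm

What's happening: keep every other character starting from the first (positions 1st, 3rd, 5th, ...), then repeat every character 3 times.
Working it through for "tommzeikygwxm": intermediate "tmziywm", final "tttmmmzzziiiyyywwwmmm".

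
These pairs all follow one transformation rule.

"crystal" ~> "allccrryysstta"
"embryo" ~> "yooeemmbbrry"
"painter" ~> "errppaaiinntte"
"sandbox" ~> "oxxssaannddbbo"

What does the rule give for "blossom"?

Rule — double every character, then move the last 3 characters to the front (rotate right by 3).
On "blossom": the first step gives "bblloossssoomm", and the second then gives "ommbblloosssso".

ommbblloosssso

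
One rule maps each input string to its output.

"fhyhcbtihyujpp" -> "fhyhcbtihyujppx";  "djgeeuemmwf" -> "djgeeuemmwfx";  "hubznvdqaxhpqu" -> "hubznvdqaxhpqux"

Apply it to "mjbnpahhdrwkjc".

mjbnpahhdrwkjcx

In each case the input is transformed by: append "x".
Applying that to "mjbnpahhdrwkjc" gives "mjbnpahhdrwkjcx".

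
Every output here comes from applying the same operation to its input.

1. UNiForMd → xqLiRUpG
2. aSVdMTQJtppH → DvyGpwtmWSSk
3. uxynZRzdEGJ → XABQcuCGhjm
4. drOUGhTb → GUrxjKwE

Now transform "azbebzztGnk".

DCEHECCWjQN

The transformation: flip the case of every letter, then shift every letter 3 places forward in the alphabet (wrapping around).
On "azbebzztGnk": the first step gives "AZBEBZZTgNK", and the second then gives "DCEHECCWjQN".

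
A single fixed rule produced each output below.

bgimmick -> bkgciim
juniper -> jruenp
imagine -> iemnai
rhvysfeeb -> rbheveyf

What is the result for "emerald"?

Looking at the pairs, the operation is to take characters alternately from the front and the back (1st, last, 2nd, 2nd-last, ...), then delete the last character.
"emerald" → "edmlear" → "edmlea".

edmlea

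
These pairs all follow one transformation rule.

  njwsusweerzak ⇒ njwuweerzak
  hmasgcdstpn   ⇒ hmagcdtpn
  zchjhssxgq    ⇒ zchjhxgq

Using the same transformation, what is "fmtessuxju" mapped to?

The transformation: remove every "s".
Doing the same to "fmtessuxju": "fmteuxju".

fmteuxju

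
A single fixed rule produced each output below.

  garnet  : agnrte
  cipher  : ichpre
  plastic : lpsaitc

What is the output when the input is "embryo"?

merboy

The pattern: swap each adjacent pair of characters (1↔2, 3↔4, ...).
For "embryo" the result is "merboy".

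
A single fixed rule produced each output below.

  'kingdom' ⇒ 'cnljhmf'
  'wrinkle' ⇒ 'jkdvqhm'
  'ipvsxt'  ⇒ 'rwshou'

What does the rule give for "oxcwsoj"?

rninwbv

What's happening: shift every letter 1 place backward in the alphabet (wrapping around), then move the last 3 characters to the front (rotate right by 3).
On "oxcwsoj" that produces "rninwbv".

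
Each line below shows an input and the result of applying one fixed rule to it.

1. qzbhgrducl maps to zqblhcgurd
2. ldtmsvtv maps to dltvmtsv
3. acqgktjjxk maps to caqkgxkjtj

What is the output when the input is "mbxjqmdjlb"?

bmxbjlqjmd

The transformation: move the first character to the end, then take characters alternately from the front and the back (1st, last, 2nd, 2nd-last, ...).
Applying both steps to "mbxjqmdjlb": "bxjqmdjlbm", then "bmxbjlqjmd".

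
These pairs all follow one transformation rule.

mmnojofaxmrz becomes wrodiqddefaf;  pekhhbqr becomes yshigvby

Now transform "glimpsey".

What's happening: shift every letter 9 places backward in the alphabet (wrapping around), then swap the front and back halves of the string.
Starting from "glimpsey": after the first operation, "xczdgjvp"; after the second, "gjvpxczd".

gjvpxczd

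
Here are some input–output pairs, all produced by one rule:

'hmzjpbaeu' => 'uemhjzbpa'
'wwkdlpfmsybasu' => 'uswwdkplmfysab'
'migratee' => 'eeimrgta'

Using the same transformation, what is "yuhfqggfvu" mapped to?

What's happening: move the last 2 characters to the front (rotate right by 2), then swap each adjacent pair of characters (1↔2, 3↔4, ...).
On "yuhfqggfvu": the first step gives "vuyuhfqggf", and the second then gives "uvuyfhgqfg".

uvuyfhgqfg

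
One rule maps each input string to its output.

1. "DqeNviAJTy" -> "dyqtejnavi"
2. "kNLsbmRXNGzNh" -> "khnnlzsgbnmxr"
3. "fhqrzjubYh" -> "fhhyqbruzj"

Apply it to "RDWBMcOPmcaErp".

rpdrwebamccmop

Each output is the input with this applied: take characters alternately from the front and the back (1st, last, 2nd, 2nd-last, ...), then convert every letter to lowercase.
Starting from "RDWBMcOPmcaErp": after the first operation, "RpDrWEBaMccmOP"; after the second, "rpdrwebamccmop".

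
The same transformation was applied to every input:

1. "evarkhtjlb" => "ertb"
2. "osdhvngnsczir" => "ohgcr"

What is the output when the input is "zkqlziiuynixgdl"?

In each case the input is transformed by: keep one character in every 3, starting at position 1 (positions 1st, 4th, 7th, ...).
Doing the same to "zkqlziiuynixgdl": "zling".

zling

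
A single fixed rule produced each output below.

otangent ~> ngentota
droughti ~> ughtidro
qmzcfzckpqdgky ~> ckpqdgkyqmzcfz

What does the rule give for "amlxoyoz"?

xoyozaml

Each output is the input with this applied: move the last character to the front, then swap the front and back halves of the string.
For "amlxoyoz", step one produces "zamlxoyo"; step two turns that into "xoyozaml".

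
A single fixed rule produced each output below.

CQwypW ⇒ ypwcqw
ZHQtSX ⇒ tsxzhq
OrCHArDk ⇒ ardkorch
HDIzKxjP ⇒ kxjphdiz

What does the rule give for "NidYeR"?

yernid

Each output is the input with this applied: swap the front and back halves of the string, then convert every letter to lowercase.
Starting from "NidYeR": after the first operation, "YeRNid"; after the second, "yernid".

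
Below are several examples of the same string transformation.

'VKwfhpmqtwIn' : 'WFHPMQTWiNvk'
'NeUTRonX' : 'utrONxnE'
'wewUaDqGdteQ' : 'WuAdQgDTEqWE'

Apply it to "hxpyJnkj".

Rule — flip the case of every letter, then move the first 2 characters to the end (rotate left by 2).
Starting from "hxpyJnkj": after the first operation, "HXPYjNKJ"; after the second, "PYjNKJHX".

PYjNKJHX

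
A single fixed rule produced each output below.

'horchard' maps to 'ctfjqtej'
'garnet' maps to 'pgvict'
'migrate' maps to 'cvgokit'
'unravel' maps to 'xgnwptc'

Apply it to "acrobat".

What's happening: shift every letter 2 places forward in the alphabet (wrapping around), then move the last 3 characters to the front (rotate right by 3).
For "acrobat", step one produces "cetqdcv"; step two turns that into "dcvcetq".

dcvcetq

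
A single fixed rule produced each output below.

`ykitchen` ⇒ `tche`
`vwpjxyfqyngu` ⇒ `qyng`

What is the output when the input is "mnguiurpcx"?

In each case the input is transformed by: delete the last character, then keep only the last 4 characters.
Working it through for "mnguiurpcx": intermediate "mnguiurpc", final "urpc".

urpc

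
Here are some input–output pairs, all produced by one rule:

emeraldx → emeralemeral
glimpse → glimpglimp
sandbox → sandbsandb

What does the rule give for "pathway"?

pathwpathw

In each case the input is transformed by: delete the last 2 characters, then write the whole string twice.
For "pathway" the result is "pathwpathw".
(Check on "glimpse": → "glimp" → "glimpglimp" ✓)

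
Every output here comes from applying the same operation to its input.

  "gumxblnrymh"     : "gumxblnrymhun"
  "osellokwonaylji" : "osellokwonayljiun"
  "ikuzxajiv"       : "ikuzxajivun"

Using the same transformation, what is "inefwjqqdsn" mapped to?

inefwjqqdsnun

The rule is to append "un".
Applying that to "inefwjqqdsn" gives "inefwjqqdsnun".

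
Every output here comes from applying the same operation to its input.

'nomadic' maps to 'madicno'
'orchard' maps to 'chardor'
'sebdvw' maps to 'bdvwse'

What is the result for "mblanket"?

Looking at the pairs, the operation is to move the first 2 characters to the end (rotate left by 2).
So "mblanket" becomes "lanketmb".

lanketmb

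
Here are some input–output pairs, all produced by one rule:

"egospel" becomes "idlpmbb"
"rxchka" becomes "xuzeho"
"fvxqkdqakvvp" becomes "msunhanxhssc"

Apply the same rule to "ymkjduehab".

The pattern: shift every letter 3 places backward in the alphabet (wrapping around), then swap the first and last characters.
On "ymkjduehab": the first step gives "vjhgarbexy", and the second then gives "yjhgarbexv".

yjhgarbexv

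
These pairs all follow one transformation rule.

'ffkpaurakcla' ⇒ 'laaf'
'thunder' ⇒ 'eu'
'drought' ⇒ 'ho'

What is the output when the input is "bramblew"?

The pattern: reverse the string, then keep one character in every 3, starting at position 2 (positions 2nd, 5th, 8th, ...).
Doing the same to "bramblew": "emb".

emb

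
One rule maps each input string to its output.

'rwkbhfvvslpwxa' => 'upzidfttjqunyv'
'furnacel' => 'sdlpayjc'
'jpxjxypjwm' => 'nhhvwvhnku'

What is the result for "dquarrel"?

Looking at the pairs, the operation is to shift every letter 2 places backward in the alphabet (wrapping around), then swap each adjacent pair of characters (1↔2, 3↔4, ...).
So "dquarrel" becomes "obysppjc".

obysppjc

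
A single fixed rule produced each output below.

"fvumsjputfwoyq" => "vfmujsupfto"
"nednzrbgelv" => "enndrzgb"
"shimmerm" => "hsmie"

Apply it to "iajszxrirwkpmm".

The rule is to swap each adjacent pair of characters (1↔2, 3↔4, ...), then delete the last 3 characters.
So "iajszxrirwkpmm" becomes "aisjxzirwrp".

aisjxzirwrp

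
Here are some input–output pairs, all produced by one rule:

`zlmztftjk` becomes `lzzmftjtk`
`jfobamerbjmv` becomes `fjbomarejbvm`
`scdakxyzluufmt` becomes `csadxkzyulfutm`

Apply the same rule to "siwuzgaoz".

The rule is to swap each adjacent pair of characters (1↔2, 3↔4, ...).
So "siwuzgaoz" becomes "isuwgzoaz".

isuwgzoaz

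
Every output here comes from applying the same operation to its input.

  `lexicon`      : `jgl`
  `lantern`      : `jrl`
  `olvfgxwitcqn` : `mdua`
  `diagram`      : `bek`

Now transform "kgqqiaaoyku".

Rule — shift every letter 2 places backward in the alphabet (wrapping around), then keep one character in every 3, starting at position 1 (positions 1st, 4th, 7th, ...).
Applying that to "kgqqiaaoyku" gives "ioyi".
(Check on "lantern": → "jylrcpl" → "jrl" ✓)

ioyi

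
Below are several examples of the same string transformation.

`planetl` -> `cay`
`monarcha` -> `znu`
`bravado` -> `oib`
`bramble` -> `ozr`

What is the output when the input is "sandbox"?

fqk

Each output is the input with this applied: keep one character in every 3, starting at position 1 (positions 1st, 4th, 7th, ...), then shift every letter 13 places forward in the alphabet (wrapping around) — i.e. ROT13.
Applying that to "sandbox" gives "fqk".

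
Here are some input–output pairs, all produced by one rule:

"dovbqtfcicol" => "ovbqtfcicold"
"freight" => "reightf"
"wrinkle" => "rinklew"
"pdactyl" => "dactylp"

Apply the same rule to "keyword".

The rule is to move the first character to the end.
For "keyword" the result is "eywordk".

eywordk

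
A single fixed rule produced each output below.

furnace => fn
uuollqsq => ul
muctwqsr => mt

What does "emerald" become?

er

The pattern: keep one character in every 3, starting at position 1 (positions 1st, 4th, 7th, ...), then delete the last character.
So "emerald" becomes "er".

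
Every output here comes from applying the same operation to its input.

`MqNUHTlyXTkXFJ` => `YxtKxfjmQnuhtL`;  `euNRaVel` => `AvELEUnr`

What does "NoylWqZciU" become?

Rule — swap the front and back halves of the string, then flip the case of every letter.
"NoylWqZciU" → "qZciUNoylW" → "QzCIunOYLw".

QzCIunOYLw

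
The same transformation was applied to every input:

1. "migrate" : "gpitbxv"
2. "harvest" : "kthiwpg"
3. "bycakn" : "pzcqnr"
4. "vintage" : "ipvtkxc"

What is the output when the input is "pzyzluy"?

oajneon

Rule — shift every letter 11 places backward in the alphabet (wrapping around), then move the first 3 characters to the end (rotate left by 3).
For "pzyzluy", step one produces "eonoajn"; step two turns that into "oajneon".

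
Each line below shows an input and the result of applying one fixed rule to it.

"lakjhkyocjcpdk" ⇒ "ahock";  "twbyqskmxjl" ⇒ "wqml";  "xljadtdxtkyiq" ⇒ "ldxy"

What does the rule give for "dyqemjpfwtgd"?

The pattern: keep one character in every 3, starting at position 2 (positions 2nd, 5th, 8th, ...).
Applying that to "dyqemjpfwtgd" gives "ymfg".

ymfg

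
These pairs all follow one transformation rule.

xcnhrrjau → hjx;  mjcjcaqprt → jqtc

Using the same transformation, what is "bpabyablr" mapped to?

What's happening: move the first 3 characters to the end (rotate left by 3), then keep one character in every 3, starting at position 1 (positions 1st, 4th, 7th, ...).
Starting from "bpabyablr": after the first operation, "byablrbpa"; after the second, "bbb".
(Check on "mjcjcaqprt": → "jcaqprtmjc" → "jqtc" ✓)

bbb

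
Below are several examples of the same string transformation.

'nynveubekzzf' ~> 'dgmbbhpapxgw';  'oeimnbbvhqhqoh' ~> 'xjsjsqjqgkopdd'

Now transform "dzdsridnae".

Rule — swap the front and back halves of the string, then shift every letter 2 places forward in the alphabet (wrapping around).
Starting from "dzdsridnae": after the first operation, "idnaedzdsr"; after the second, "kfpcgfbfut".

kfpcgfbfut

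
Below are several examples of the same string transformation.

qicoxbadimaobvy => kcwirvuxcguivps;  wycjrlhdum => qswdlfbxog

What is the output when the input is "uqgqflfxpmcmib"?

okakzfzrjgwgcv

The transformation: shift every letter 6 places backward in the alphabet (wrapping around).
On "uqgqflfxpmcmib" that produces "okakzfzrjgwgcv".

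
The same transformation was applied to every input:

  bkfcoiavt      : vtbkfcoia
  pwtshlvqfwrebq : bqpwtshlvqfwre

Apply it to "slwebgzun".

unslwebgz

What's happening: move the last 2 characters to the front (rotate right by 2).
For "slwebgzun" the result is "unslwebgz".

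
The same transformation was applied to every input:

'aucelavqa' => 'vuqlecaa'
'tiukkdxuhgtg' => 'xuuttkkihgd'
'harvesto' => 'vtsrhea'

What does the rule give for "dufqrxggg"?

Looking at the pairs, the operation is to delete the last character, then sort the characters into reverse alphabetical order.
On "dufqrxggg": the first step gives "dufqrxgg", and the second then gives "xurqggfd".

xurqggfd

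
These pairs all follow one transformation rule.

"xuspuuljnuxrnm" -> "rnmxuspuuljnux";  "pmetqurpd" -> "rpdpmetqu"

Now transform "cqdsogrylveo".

veocqdsogryl

Looking at the pairs, the operation is to move the last 3 characters to the front (rotate right by 3).
Applying that to "cqdsogrylveo" gives "veocqdsogryl".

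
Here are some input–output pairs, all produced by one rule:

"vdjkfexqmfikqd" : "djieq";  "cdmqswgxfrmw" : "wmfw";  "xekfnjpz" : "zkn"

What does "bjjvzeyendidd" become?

The transformation: take characters alternately from the front and the back (1st, last, 2nd, 2nd-last, ...), then keep one character in every 3, starting at position 2 (positions 2nd, 5th, 8th, ...).
Applying both steps to "bjjvzeyendidd": "bdjdjivdzneey", then "djde".

djde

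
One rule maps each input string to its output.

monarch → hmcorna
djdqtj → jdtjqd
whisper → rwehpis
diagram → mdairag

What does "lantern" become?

Each output is the input with this applied: reverse the string, then take characters alternately from the front and the back (1st, last, 2nd, 2nd-last, ...).
Starting from "lantern": after the first operation, "nretnal"; after the second, "nlraent".

nlraent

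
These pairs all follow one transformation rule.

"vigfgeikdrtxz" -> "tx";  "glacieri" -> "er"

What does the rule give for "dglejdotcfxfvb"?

The rule is to move the last character to the front, then keep only the last 2 characters.
For "dglejdotcfxfvb", step one produces "bdglejdotcfxfv"; step two turns that into "fv".

fv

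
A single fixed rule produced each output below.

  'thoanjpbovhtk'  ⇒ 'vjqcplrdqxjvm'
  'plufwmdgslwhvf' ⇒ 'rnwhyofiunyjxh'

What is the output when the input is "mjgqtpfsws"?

Looking at the pairs, the operation is to shift every letter 2 places forward in the alphabet (wrapping around).
"mjgqtpfsws" → "olisvrhuyu".

olisvrhuyu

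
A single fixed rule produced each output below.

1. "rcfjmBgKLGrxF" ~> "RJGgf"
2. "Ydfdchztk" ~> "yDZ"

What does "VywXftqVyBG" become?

vxQb

Looking at the pairs, the operation is to keep one character in every 3, starting at position 1 (positions 1st, 4th, 7th, ...), then flip the case of every letter.
Starting from "VywXftqVyBG": after the first operation, "VXqB"; after the second, "vxQb".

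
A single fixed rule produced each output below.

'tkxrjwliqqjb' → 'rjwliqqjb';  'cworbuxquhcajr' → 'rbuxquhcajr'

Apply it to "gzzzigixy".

Looking at the pairs, the operation is to delete the first 3 characters.
So "gzzzigixy" becomes "zigixy".

zigixy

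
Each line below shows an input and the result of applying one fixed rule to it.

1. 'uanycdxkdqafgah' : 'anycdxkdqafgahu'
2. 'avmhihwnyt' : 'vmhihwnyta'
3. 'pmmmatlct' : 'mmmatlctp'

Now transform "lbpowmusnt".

bpowmusntl

What's happening: move the first character to the end.
For "lbpowmusnt" the result is "bpowmusntl".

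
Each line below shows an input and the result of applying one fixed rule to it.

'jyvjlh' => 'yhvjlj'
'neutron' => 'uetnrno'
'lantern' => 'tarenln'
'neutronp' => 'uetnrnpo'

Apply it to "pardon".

Rule — sort the characters into reverse alphabetical order, then take characters alternately from the front and the back (1st, last, 2nd, 2nd-last, ...).
For "pardon", step one produces "rponda"; step two turns that into "rapdon".

rapdon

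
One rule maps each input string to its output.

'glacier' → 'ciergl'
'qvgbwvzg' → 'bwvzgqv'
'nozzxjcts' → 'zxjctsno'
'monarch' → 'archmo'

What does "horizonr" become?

What's happening: move the first 2 characters to the end (rotate left by 2), then delete the first character.
On "horizonr": the first step gives "rizonrho", and the second then gives "izonrho".

izonrho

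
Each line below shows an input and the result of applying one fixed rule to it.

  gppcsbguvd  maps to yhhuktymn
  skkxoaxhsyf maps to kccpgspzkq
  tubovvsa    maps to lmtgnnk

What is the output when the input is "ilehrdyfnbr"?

adwzjvqxft

What's happening: shift every letter 8 places backward in the alphabet (wrapping around), then delete the last character.
"ilehrdyfnbr" → "adwzjvqxftj" → "adwzjvqxft".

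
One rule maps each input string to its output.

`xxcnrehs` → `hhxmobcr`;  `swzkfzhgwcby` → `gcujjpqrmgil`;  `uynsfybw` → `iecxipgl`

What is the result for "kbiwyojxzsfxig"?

lugsyihtcjhpqs

The rule is to swap each adjacent pair of characters (1↔2, 3↔4, ...), then shift every letter 10 places forward in the alphabet (wrapping around).
Applying both steps to "kbiwyojxzsfxig": "bkwioyxjszxfgi", then "lugsyihtcjhpqs".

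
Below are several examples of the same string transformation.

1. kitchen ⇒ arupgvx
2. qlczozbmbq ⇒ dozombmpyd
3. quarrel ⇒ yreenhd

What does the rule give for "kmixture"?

rehgkvzx

The pattern: reverse the string, then shift every letter 13 places forward in the alphabet (wrapping around) — i.e. ROT13.
Starting from "kmixture": after the first operation, "erutximk"; after the second, "rehgkvzx".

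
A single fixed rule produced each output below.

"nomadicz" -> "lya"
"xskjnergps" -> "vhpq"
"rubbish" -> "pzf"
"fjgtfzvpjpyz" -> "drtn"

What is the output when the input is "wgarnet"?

Each output is the input with this applied: keep one character in every 3, starting at position 1 (positions 1st, 4th, 7th, ...), then shift every letter 2 places backward in the alphabet (wrapping around).
Working it through for "wgarnet": intermediate "wrt", final "upr".

upr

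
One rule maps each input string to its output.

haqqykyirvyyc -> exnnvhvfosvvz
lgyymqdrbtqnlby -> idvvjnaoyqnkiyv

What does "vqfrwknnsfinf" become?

What's happening: shift every letter 3 places backward in the alphabet (wrapping around).
So "vqfrwknnsfinf" becomes "sncothkkpcfkc".

sncothkkpcfkc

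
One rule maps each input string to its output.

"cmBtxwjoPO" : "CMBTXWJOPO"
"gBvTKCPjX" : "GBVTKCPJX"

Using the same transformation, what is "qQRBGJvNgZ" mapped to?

QQRBGJVNGZ

The rule is to convert every letter to uppercase.
So "qQRBGJvNgZ" becomes "QQRBGJVNGZ".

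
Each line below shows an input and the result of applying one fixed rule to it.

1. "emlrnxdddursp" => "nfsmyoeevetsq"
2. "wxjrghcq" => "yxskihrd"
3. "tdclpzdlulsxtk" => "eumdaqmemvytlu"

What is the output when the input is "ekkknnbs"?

lfllootc

Each output is the input with this applied: swap each adjacent pair of characters (1↔2, 3↔4, ...), then shift every letter 1 place forward in the alphabet (wrapping around).
Working it through for "ekkknnbs": intermediate "kekknnsb", final "lfllootc".
(Check on "emlrnxdddursp": → "merlxnddudsrp" → "nfsmyoeevetsq" ✓)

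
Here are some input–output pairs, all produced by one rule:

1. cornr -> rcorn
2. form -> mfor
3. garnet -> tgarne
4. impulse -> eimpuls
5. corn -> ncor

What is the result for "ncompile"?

Rule — move the last character to the front.
Doing the same to "ncompile": "encompil".

encompil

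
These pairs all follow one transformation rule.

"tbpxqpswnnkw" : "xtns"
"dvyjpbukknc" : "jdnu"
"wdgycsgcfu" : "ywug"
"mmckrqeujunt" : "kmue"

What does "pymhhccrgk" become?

The rule is to keep one character in every 3, starting at position 1 (positions 1st, 4th, 7th, ...), then swap each adjacent pair of characters (1↔2, 3↔4, ...).
Applying both steps to "pymhhccrgk": "phck", then "hpkc".

hpkc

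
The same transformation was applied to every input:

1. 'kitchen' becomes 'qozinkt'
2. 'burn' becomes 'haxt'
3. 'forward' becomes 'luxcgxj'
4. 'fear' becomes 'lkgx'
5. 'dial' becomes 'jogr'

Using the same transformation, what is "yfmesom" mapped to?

elskyus

The pattern: shift every letter 6 places forward in the alphabet (wrapping around).
On "yfmesom" that produces "elskyus".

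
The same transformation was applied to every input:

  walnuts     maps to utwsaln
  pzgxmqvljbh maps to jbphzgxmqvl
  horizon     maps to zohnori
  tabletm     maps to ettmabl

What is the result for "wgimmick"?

Each output is the input with this applied: swap the first and last characters, then move the last 3 characters to the front (rotate right by 3).
Applying both steps to "wgimmick": "kgimmicw", then "icwkgimm".

icwkgimm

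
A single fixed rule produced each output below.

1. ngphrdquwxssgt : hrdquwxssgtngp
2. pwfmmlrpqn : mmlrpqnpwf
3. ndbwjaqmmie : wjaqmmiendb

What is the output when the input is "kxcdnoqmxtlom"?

In each case the input is transformed by: move the first 3 characters to the end (rotate left by 3).
For "kxcdnoqmxtlom" the result is "dnoqmxtlomkxc".

dnoqmxtlomkxc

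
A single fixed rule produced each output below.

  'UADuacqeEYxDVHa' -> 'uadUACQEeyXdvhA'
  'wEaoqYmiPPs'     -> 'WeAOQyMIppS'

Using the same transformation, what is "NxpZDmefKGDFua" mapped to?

nXPzdMEFkgdfUA

Each output is the input with this applied: flip the case of every letter.
So "NxpZDmefKGDFua" becomes "nXPzdMEFkgdfUA".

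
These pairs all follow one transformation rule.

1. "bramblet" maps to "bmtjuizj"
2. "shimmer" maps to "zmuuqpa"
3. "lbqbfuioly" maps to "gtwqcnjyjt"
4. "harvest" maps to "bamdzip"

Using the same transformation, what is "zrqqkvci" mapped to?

What's happening: reverse the string, then shift every letter 8 places forward in the alphabet (wrapping around).
On "zrqqkvci": the first step gives "icvkqqrz", and the second then gives "qkdsyyzh".

qkdsyyzh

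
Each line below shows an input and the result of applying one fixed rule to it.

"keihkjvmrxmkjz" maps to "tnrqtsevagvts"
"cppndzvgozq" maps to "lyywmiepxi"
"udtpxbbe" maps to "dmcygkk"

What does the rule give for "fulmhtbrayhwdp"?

What's happening: delete the last character, then shift every letter 9 places forward in the alphabet (wrapping around).
"fulmhtbrayhwdp" → "fulmhtbrayhwd" → "oduvqckajhqfm".

oduvqckajhqfm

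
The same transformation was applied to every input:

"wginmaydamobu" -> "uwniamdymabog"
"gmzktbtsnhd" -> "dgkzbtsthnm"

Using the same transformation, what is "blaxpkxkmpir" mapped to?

ibxakpkxpmrl

Each output is the input with this applied: swap each adjacent pair of characters (1↔2, 3↔4, ...), then swap the first and last characters.
For "blaxpkxkmpir", step one produces "lbxakpkxpmri"; step two turns that into "ibxakpkxpmrl".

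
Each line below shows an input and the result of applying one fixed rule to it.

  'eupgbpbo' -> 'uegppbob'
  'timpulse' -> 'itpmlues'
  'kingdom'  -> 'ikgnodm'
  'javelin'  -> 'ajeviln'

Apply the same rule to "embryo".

merboy

Each output is the input with this applied: swap each adjacent pair of characters (1↔2, 3↔4, ...).
For "embryo" the result is "merboy".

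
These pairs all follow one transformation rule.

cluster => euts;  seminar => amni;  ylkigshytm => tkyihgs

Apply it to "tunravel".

Rule — take characters alternately from the front and the back (1st, last, 2nd, 2nd-last, ...), then delete the first 3 characters.
Starting from "tunravel": after the first operation, "tluenvra"; after the second, "envra".

envra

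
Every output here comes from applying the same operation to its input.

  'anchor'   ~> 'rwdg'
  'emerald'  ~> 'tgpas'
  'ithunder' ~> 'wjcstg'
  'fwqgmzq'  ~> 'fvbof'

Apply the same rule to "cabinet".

Looking at the pairs, the operation is to shift every letter 11 places backward in the alphabet (wrapping around), then delete the first 2 characters.
"cabinet" → "rpqxcti" → "qxcti".
(Check on "anchor": → "pcrwdg" → "rwdg" ✓)

qxcti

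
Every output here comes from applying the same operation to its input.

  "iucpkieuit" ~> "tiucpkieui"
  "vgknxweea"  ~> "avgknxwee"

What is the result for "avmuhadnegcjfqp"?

pavmuhadnegcjfq

The transformation: move the last character to the front.
Doing the same to "avmuhadnegcjfqp": "pavmuhadnegcjfq".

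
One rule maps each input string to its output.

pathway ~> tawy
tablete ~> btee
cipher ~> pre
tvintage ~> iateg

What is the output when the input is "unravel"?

Looking at the pairs, the operation is to swap each adjacent pair of characters (1↔2, 3↔4, ...), then delete the first 3 characters.
Working it through for "unravel": intermediate "nuarevl", final "revl".

revl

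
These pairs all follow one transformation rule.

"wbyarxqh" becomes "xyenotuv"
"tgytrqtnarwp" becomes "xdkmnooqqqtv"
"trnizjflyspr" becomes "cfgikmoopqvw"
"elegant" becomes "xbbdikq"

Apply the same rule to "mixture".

The rule is to sort the characters into alphabetical order, then shift every letter 3 places backward in the alphabet (wrapping around).
For "mixture", step one produces "eimrtux"; step two turns that into "bfjoqru".
(Check on "trnizjflyspr": → "fijlnprrstyz" → "cfgikmoopqvw" ✓)

bfjoqru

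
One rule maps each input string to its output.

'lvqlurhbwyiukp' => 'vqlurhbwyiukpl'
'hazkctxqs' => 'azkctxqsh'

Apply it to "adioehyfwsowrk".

What's happening: move the first character to the end.
"adioehyfwsowrk" → "dioehyfwsowrka".

dioehyfwsowrka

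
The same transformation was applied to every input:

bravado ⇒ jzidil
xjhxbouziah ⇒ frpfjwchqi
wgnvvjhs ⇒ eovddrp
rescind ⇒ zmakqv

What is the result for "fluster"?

ntcabm

In each case the input is transformed by: shift every letter 8 places forward in the alphabet (wrapping around), then delete the last character.
Working it through for "fluster": intermediate "ntcabmz", final "ntcabm".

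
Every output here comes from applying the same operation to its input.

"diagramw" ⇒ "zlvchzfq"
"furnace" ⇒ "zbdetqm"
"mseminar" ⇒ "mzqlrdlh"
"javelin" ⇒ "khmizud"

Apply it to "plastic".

shbokzr

Each output is the input with this applied: move the last 3 characters to the front (rotate right by 3), then shift every letter 1 place backward in the alphabet (wrapping around).
On "plastic": the first step gives "ticplas", and the second then gives "shbokzr".
(Check on "mseminar": → "narmsemi" → "mzqlrdlh" ✓)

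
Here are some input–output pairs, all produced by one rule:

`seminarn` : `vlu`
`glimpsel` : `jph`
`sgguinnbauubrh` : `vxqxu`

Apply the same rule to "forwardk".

izg

Looking at the pairs, the operation is to keep one character in every 3, starting at position 1 (positions 1st, 4th, 7th, ...), then shift every letter 3 places forward in the alphabet (wrapping around).
Working it through for "forwardk": intermediate "fwd", final "izg".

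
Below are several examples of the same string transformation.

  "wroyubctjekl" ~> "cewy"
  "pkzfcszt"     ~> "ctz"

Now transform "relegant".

Rule — swap the front and back halves of the string, then keep one character in every 3, starting at position 1 (positions 1st, 4th, 7th, ...).
Working it through for "relegant": intermediate "gantrele", final "gtl".
(Check on "wroyubctjekl": → "ctjeklwroyub" → "cewy" ✓)

gtl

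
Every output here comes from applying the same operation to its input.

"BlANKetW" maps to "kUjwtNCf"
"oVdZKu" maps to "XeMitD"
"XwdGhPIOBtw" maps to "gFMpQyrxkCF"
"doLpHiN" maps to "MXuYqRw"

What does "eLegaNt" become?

NuNPJwC

Each output is the input with this applied: shift every letter 9 places forward in the alphabet (wrapping around), then flip the case of every letter.
For "eLegaNt", step one produces "nUnpjWc"; step two turns that into "NuNPJwC".
(Check on "XwdGhPIOBtw": → "GfmPqYRXKcf" → "gFMpQyrxkCF" ✓)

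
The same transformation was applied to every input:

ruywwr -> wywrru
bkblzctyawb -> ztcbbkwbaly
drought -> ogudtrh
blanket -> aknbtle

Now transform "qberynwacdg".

Rule — take characters alternately from the front and the back (1st, last, 2nd, 2nd-last, ...), then move the last 3 characters to the front (rotate right by 3).
Applying that to "qberynwacdg" gives "ywnqgbdecra".

ywnqgbdecra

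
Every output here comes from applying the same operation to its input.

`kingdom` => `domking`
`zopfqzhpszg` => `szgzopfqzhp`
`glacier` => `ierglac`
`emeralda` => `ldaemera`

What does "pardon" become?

donpar

The rule is to move the last 3 characters to the front (rotate right by 3).
On "pardon" that produces "donpar".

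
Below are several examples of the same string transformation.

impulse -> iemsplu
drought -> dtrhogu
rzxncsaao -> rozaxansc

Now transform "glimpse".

Each output is the input with this applied: take characters alternately from the front and the back (1st, last, 2nd, 2nd-last, ...).
On "glimpse" that produces "gelsipm".

gelsipm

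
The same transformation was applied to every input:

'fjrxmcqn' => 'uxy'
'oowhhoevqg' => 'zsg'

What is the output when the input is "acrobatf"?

nmq

The transformation: shift every letter 11 places forward in the alphabet (wrapping around), then keep one character in every 3, starting at position 2 (positions 2nd, 5th, 8th, ...).
On "acrobatf": the first step gives "lnczmleq", and the second then gives "nmq".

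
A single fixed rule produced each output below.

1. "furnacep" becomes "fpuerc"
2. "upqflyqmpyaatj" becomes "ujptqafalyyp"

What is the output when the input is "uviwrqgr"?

The transformation: take characters alternately from the front and the back (1st, last, 2nd, 2nd-last, ...), then delete the last 2 characters.
Applying both steps to "uviwrqgr": "urvgiqwr", then "urvgiq".

urvgiq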